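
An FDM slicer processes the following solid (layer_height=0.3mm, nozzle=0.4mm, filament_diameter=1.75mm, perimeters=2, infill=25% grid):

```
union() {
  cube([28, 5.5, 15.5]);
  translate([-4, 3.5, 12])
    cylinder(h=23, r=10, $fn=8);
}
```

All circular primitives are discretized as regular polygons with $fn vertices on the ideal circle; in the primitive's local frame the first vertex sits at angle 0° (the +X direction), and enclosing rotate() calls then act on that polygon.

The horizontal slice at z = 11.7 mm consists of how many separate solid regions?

1

At z = 11.7 mm: the cube is present — its section is the full 28×5.5 rectangle; the cylinder at (-4, 3.5) is absent (z outside [12, 35]); Merging all regions: only the 28×5.5 cube is present, so the union is just that shape — 1 connected region. The result has 1 disconnected region.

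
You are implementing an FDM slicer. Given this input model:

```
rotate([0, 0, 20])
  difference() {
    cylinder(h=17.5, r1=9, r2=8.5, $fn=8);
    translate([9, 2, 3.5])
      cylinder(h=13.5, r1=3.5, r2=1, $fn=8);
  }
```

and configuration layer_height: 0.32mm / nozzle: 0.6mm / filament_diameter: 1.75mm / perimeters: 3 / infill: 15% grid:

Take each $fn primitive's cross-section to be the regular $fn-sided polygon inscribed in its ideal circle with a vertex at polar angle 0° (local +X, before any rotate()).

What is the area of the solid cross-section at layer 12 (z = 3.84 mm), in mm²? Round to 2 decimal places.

213.07 mm²

At z = 3.84 mm: the cone: at t=0.219 of its height the radius interpolates to r₁+(r₂−r₁)t = 8.890, giving a regular 8-gon of that circumradius (area = (8/2)·8.890²·sin(360°/8) = 223.55 mm²); the cone at (9, 2): at t=0.025 of its height the radius interpolates to r₁+(r₂−r₁)t = 3.437, giving a regular 8-gon of that circumradius (area = (8/2)·3.437²·sin(360°/8) = 33.41 mm²); Subtracting the remaining from the first: starting from the cone (223.55 mm²), the cone at (9, 2) partially overlaps it — only the 10.48 mm² overlap (of its 33.41 mm²) is removed, clipping the outline — area = 213.07 mm²; (rotated 20° about Z; rotation is an isometry so areas/perimeters/island counts are preserved). Overall, the cross-section is a single solid region. Net area = 213.07 mm².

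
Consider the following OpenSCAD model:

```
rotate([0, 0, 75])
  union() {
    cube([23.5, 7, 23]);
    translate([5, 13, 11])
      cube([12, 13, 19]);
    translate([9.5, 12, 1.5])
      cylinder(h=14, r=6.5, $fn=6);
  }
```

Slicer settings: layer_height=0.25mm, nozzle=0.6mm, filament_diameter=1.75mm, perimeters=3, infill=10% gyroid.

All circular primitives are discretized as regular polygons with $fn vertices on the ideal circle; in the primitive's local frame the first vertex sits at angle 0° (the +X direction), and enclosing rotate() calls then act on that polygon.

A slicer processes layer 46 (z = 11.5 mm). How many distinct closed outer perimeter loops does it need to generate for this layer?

1

At z = 11.5 mm: the cube (footprint 23.5×7) is included at this height; the cube at (5, 13) (footprint 12×13) is included at this height; the cylinder at (9.5, 12): section is a regular 6-gon, circumradius r=6.5; Combining (union): the regions partially overlap (shared area 45.03 mm²), so overlapping operands fuse into one piece — 1 connected region; (rotated 75° about Z; rotation is an isometry so areas/perimeters/island counts are preserved). The result has 1 disconnected region.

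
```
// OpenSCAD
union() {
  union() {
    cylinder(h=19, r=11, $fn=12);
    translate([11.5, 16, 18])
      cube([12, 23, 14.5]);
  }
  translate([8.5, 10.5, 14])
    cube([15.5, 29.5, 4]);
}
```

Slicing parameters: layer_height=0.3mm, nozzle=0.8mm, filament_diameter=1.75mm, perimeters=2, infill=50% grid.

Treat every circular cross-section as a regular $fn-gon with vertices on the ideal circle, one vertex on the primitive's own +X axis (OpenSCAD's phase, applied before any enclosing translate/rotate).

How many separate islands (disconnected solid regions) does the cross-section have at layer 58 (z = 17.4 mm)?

At z = 17.4 mm: the r=11 cylinder gives a regular 12-gon of circumradius 11 (constant along its height); the cube at (11.5, 16) is not intersected at this z (z outside [18, 32.5]); Taking the union: only the r=11 cylinder is present, so the union is just that shape — 1 connected region; the 15.5×29.5 cube at (8.5, 10.5) contributes its full rectangle; Combining (union): the 2 present regions are separate (no shared area or edge), so areas and boundary lengths simply add and each stays a separate island — 2 connected regions. Overall, the cross-section has 2 separate islands. Island count = 2.

2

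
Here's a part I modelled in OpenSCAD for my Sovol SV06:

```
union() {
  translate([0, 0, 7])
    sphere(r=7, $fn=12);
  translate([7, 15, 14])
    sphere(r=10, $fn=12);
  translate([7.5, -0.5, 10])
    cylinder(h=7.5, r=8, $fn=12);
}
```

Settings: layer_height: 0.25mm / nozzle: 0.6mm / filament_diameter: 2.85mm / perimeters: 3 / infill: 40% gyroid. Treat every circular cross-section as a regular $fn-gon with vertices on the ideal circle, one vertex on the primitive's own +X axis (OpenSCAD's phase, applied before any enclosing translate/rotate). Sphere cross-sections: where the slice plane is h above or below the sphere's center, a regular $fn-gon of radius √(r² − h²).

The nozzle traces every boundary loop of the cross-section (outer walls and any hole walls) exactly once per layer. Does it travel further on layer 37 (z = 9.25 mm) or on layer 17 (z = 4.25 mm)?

Layer 37 (z = 9.25): the sphere: section is a regular 12-gon, circumradius = √(r²−h²) = √(7²−2.25²) = 6.629 (perimeter = 2·12·6.629·sin(180°/12) = 41.17 mm); the sphere at (7, 15): section is a regular 12-gon, circumradius = √(r²−h²) = √(10²−4.75²) = 8.800 (perimeter = 2·12·8.800·sin(180°/12) = 54.66 mm); the cylinder at (7.5, -0.5) is not intersected at this z (z outside [10, 17.5]); Merging all regions: the 2 present regions are separate (no shared area or edge), so areas and boundary lengths simply add and each stays a separate island — boundary = 95.84 mm. So its perimeter = 95.84 mm. Layer 17 (z = 4.25): the sphere: section is a regular 12-gon, circumradius = √(r²−h²) = √(7²−2.75²) = 6.437 (perimeter = 2·12·6.437·sin(180°/12) = 39.99 mm); the r=10 sphere at (7, 15) slices to a regular 12-gon of circumradius 2.222 (√(r²−h²) with h=9.75 from center) (perimeter = 2·12·2.222·sin(180°/12) = 13.80 mm); the cylinder at (7.5, -0.5) is not intersected at this z (z outside [10, 17.5]); Combining (union): the 2 present regions are separate (no shared area or edge), so areas and boundary lengths simply add and each stays a separate island — boundary = 53.79 mm. So its perimeter = 53.79 mm. Layer 37 is larger (95.84 vs 53.79 mm).

layer 37 (z = 9.25 mm)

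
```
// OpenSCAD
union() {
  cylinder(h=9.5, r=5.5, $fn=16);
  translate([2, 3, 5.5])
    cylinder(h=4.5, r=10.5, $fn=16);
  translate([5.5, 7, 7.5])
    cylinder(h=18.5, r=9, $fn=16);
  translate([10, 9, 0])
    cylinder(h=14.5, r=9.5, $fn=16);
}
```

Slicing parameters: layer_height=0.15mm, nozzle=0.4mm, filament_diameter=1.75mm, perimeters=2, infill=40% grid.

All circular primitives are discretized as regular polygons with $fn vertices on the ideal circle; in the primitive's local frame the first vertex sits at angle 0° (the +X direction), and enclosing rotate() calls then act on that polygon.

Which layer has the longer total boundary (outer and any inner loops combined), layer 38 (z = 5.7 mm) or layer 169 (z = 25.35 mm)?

Layer 38 (z = 5.7): the r=5.5 cylinder gives a regular 16-gon of circumradius 5.5 (constant along its height) (perimeter = 2·16·5.500·sin(180°/16) = 34.34 mm); the cylinder at (2, 3): section is a regular 16-gon, circumradius r=10.5 (perimeter = 2·16·10.500·sin(180°/16) = 65.55 mm); the cylinder at (5.5, 7) is not intersected at this z (z outside [7.5, 26]); the r=9.5 cylinder at (10, 9) gives a regular 16-gon of circumradius 9.5 (constant along its height) (perimeter = 2·16·9.500·sin(180°/16) = 59.31 mm); Taking the union: the regions partially overlap (shared area 209.82 mm²), so the edge portions inside another operand are dropped and the merged outline is re-measured after clipping — boundary = 83.62 mm. So its perimeter = 83.62 mm. Layer 169 (z = 25.35): the cylinder does not reach this height (z outside [0, 9.5]); the cylinder at (2, 3) is absent (z outside [5.5, 10]); the r=9 cylinder at (5.5, 7) contributes a regular 16-gon of circumradius 9 (perimeter = 2·16·9.000·sin(180°/16) = 56.19 mm); the cylinder at (10, 9) is not intersected at this z (z outside [0, 14.5]); Merging all regions: only the r=9 cylinder at (5.5, 7) is present, so the union is just that shape — boundary = 56.19 mm. So its perimeter = 56.19 mm. Layer 38 is larger (83.62 vs 56.19 mm).

layer 38 (z = 5.7 mm)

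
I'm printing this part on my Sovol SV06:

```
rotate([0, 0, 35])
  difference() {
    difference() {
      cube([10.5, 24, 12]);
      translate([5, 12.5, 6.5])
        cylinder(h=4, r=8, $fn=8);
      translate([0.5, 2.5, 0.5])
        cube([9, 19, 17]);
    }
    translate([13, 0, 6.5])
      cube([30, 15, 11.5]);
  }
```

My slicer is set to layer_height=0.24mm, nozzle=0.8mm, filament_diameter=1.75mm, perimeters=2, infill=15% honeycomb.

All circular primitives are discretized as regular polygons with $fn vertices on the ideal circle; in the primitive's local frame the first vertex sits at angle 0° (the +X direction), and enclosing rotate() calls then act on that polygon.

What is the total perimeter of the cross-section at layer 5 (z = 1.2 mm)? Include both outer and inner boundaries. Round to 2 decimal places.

At z = 1.2 mm: the 10.5×24 cube contributes its full rectangle (perimeter 69.00 mm); the cylinder at (5, 12.5) does not reach this height (z outside [6.5, 10.5]); the 9×19 cube at (0.5, 2.5) contributes its full rectangle (perimeter 56.00 mm); Taking the first minus the rest: starting from the 10.5×24 cube, the 9×19 cube at (0.5, 2.5) lies wholly inside it (removes its full 171.00 mm² and its 56.00 mm outline becomes a hole wall) — boundary (outer + 1 inner loop) = 125.00 mm; the cube at (13, 0) does not reach this height (z outside [6.5, 18]); Subtracting the remaining from the first: none of the subtracted shapes is present at this height, so that combined region is unchanged — boundary (outer + 1 inner loop) = 125.00 mm; (whole slice rotated 35° about Z — lengths, areas and connectivity unchanged). Overall, the cross-section is one region with 1 hole. Total boundary length (outer + inner) = 125.00 mm.

125.00 mm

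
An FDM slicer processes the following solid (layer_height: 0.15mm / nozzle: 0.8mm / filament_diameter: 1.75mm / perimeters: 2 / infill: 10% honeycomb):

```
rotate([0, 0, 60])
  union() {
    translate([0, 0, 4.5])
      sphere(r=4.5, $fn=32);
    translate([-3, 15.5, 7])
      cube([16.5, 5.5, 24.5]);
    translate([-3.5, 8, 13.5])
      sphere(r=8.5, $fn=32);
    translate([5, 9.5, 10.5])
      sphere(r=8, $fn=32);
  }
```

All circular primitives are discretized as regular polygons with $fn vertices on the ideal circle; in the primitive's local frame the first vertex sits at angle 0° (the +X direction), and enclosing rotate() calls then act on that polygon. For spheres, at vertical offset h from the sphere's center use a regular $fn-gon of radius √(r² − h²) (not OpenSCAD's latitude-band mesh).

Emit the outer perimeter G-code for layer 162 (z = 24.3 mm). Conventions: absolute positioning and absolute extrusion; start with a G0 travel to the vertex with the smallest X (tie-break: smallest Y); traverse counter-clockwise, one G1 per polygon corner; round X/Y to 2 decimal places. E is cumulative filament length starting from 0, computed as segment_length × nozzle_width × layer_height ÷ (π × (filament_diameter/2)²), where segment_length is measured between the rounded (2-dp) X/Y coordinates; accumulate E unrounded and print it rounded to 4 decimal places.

G0 X-19.69 Y7.90 Z24.30
G1 X-14.92 Y5.15 E0.2747
G1 X-6.67 Y19.44 E1.0979
G1 X-11.44 Y22.19 E1.3726
G1 X-19.69 Y7.90 E2.1958

At z = 24.3 mm: the sphere is not intersected at this z (|z−center|=19.800 > r=4.5); the cube at (-3, 15.5) is present — its section is the full 16.5×5.5 rectangle; the sphere at (-3.5, 8) is not intersected at this z (|z−center|=10.800 > r=8.5); the sphere at (5, 9.5) is absent (|z−center|=13.800 > r=8); Combining (union): only the 16.5×5.5 cube at (-3, 15.5) is present, so the union is just that shape — 1 connected region; (rotated 60° about Z; rotation is an isometry so areas/perimeters/island counts are preserved). The outline is a single polygon with 4 vertices. Extrusion per mm of travel: 0.8 × 0.15 / (π × 0.875²) = 0.049890. Accumulating E over each segment gives final E = 2.1958.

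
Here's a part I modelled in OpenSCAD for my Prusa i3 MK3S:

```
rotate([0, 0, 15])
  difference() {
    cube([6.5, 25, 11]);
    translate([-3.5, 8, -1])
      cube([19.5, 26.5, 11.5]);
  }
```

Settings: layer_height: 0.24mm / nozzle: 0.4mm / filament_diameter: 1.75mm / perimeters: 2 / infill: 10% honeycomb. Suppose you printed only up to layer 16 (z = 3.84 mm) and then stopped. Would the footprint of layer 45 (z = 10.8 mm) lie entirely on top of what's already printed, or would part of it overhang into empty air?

Compare the two slices. At z = 3.84: the cube (footprint 6.5×25) is included at this height (area 162.50 mm²); the cube at (-3.5, 8) is present — its section is the full 19.5×26.5 rectangle (area 516.75 mm²); After the difference (first − rest): starting from the 6.5×25 cube (162.50 mm²), the 19.5×26.5 cube at (-3.5, 8) partially overlaps it — only the 110.50 mm² overlap (of its 516.75 mm²) is removed, clipping the outline — area = 52.00 mm²; (whole slice rotated 15° about Z — lengths, areas and connectivity unchanged). At z = 10.8: the 6.5×25 cube contributes its full rectangle (area 162.50 mm²); the cube at (-3.5, 8) is not intersected at this z (z outside [-1, 10.5]); After the difference (first − rest): none of the subtracted shapes is present at this height, so the 6.5×25 cube is unchanged — area = 162.50 mm²; (rotated 15° about Z; rotation is an isometry so areas/perimeters/island counts are preserved). Checking containment: at z = 10.8 the cross-section extends beyond the z = 3.84 cross-section by about 110.50 mm².

part overhangs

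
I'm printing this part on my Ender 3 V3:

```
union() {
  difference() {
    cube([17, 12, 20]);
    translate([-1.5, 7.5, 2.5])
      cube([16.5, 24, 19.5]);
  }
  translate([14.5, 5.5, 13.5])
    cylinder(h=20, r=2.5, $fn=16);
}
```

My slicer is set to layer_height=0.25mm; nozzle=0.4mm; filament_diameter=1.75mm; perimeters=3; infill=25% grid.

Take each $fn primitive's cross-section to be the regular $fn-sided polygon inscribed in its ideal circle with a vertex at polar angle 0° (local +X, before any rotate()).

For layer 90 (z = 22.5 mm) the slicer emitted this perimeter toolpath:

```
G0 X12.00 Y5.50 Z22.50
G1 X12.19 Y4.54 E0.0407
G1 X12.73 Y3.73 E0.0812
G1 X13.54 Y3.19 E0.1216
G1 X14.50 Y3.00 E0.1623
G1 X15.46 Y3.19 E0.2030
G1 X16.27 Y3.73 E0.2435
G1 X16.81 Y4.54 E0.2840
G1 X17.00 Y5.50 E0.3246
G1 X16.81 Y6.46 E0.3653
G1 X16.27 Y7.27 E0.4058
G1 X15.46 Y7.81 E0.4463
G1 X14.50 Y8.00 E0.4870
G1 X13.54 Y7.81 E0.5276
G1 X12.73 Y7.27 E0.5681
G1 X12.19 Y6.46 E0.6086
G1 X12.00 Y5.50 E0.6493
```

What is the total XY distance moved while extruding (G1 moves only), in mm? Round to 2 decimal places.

15.62 mm

Sum the Euclidean lengths of each G1 segment: total = 15.62 mm.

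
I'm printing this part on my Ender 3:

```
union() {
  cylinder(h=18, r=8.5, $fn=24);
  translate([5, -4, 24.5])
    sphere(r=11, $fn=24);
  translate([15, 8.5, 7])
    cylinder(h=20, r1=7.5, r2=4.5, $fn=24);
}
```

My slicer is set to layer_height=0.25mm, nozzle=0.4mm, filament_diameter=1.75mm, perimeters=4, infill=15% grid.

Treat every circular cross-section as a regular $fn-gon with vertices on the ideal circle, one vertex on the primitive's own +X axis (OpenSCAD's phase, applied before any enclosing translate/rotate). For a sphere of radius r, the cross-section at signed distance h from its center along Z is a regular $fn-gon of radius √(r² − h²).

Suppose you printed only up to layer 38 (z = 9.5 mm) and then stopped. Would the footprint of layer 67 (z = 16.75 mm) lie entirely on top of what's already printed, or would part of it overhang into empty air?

part overhangs

Compare the two slices. At z = 9.5: the cylinder: section is a regular 24-gon, circumradius r=8.5 (area = (24/2)·8.500²·sin(360°/24) = 224.40 mm²); the sphere at (5, -4) does not reach this height (|z−center|=15.000 > r=11); the cone at (15, 8.5) (r1=7.5→r2=4.5) has section circumradius 7.125 here — a regular 24-gon (area = (24/2)·7.125²·sin(360°/24) = 157.67 mm²); Combining (union): the 2 present regions are separate (no shared area or edge), so areas and boundary lengths simply add and each stays a separate island — area = 382.07 mm². At z = 16.75: the r=8.5 cylinder gives a regular 24-gon of circumradius 8.5 (constant along its height) (area = (24/2)·8.500²·sin(360°/24) = 224.40 mm²); the r=11 sphere at (5, -4) slices to a regular 24-gon of circumradius 7.806 (√(r²−h²) with h=7.75 from center) (area = (24/2)·7.806²·sin(360°/24) = 189.26 mm²); the cone at (15, 8.5) contributes a regular 24-gon of circumradius 6.037 (interpolated between r1=7.5 and r2=4.5 at t=0.487) (area = (24/2)·6.037²·sin(360°/24) = 113.21 mm²); Taking the union: the regions partially overlap — summed areas 526.87 mm² minus the doubly-counted overlap 105.13 mm² gives 421.74 mm² — area = 421.74 mm². Checking containment: at z = 16.75 the cross-section extends beyond the z = 9.5 cross-section by about 84.13 mm².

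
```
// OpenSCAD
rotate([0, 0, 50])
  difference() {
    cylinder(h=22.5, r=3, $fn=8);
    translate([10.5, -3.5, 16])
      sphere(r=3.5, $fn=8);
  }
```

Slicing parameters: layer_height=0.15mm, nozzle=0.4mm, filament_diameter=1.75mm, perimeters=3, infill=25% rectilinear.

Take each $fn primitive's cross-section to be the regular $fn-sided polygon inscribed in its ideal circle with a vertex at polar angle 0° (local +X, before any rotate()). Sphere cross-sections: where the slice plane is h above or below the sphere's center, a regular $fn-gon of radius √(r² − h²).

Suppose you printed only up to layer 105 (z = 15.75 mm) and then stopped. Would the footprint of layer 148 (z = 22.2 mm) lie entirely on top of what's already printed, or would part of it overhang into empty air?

Compare the two slices. At z = 15.75: the r=3 cylinder gives a regular 8-gon of circumradius 3 (constant along its height) (area = (8/2)·3.000²·sin(360°/8) = 25.46 mm²); the r=3.5 sphere at (10.5, -3.5) slices to a regular 8-gon of circumradius 3.491 (√(r²−h²) with h=0.25 from center) (area = (8/2)·3.491²·sin(360°/8) = 34.47 mm²); Taking the first minus the rest: starting from the r=3 cylinder (25.46 mm²), the r=3.5 sphere at (10.5, -3.5) misses the remaining region (no effect) — area = 25.46 mm²; (rotated 50° about Z; rotation is an isometry so areas/perimeters/island counts are preserved). At z = 22.2: the r=3 cylinder gives a regular 8-gon of circumradius 3 (constant along its height) (area = (8/2)·3.000²·sin(360°/8) = 25.46 mm²); the sphere at (10.5, -3.5) is not intersected at this z (|z−center|=6.200 > r=3.5); Taking the first minus the rest: none of the subtracted shapes is present at this height, so the r=3 cylinder is unchanged — area = 25.46 mm²; (whole slice rotated 50° about Z — lengths, areas and connectivity unchanged). Checking containment: the cross-section at z = 22.2 is a subset of the cross-section at z = 15.75.

entirely on top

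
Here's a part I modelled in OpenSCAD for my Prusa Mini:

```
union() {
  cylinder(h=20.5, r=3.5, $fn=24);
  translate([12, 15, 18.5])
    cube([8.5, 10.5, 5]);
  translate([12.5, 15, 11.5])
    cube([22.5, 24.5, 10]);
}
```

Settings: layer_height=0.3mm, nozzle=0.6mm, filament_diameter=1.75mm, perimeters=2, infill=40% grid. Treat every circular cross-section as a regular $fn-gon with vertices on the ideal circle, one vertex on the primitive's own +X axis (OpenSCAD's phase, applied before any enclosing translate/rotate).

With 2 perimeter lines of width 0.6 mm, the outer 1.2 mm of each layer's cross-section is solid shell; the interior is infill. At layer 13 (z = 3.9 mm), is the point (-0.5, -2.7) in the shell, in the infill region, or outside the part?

shell

At z = 3.9 mm: the r=3.5 cylinder gives a regular 24-gon of circumradius 3.5 (constant along its height); the cube at (12, 15) is absent (z outside [18.5, 23.5]); the cube at (12.5, 15) is absent (z outside [11.5, 21.5]); Taking the union: only the r=3.5 cylinder is present, so the union is just that shape — 1 connected region. Overall, the cross-section is a single solid region. The nearest boundary edge runs (-0.91, -3.38)→(-0.00, -3.50); distance from the point to it = 0.73 mm. The point is inside the cross-section, 0.73 mm from the nearest boundary — within the 1.2 mm shell band (2 × 0.6).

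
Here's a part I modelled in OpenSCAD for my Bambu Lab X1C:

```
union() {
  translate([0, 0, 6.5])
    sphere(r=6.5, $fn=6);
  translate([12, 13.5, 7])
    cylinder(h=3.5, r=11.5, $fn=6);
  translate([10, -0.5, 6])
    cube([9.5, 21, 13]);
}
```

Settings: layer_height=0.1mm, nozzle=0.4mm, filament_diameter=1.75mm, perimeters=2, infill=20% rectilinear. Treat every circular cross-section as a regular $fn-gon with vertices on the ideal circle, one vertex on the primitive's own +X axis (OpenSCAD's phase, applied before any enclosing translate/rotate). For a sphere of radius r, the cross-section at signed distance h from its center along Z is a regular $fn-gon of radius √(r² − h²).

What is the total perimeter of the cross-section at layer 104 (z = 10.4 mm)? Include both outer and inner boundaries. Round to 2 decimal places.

109.59 mm

At z = 10.4 mm: the sphere: section is a regular 6-gon, circumradius = √(r²−h²) = √(6.5²−3.9²) = 5.200 (perimeter = 2·6·5.200·sin(180°/6) = 31.20 mm); the cylinder at (12, 13.5): section is a regular 6-gon, circumradius r=11.5 (perimeter = 2·6·11.500·sin(180°/6) = 69.00 mm); the 9.5×21 cube at (10, -0.5) contributes its full rectangle (perimeter 61.00 mm); Combining (union): the regions partially overlap (shared area 158.46 mm²), so the edge portions inside another operand are dropped and the merged outline is re-measured after clipping — boundary = 109.59 mm. Overall, the cross-section has 2 separate islands. Total boundary length (outer) = 109.59 mm.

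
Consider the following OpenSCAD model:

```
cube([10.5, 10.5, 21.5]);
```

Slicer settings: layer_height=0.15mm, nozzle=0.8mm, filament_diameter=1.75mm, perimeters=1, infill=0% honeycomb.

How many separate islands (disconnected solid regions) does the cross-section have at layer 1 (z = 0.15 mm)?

At z = 0.15 mm: the 10.5×10.5 cube contributes its full rectangle. Overall, the cross-section is a single solid region. Island count = 1.

1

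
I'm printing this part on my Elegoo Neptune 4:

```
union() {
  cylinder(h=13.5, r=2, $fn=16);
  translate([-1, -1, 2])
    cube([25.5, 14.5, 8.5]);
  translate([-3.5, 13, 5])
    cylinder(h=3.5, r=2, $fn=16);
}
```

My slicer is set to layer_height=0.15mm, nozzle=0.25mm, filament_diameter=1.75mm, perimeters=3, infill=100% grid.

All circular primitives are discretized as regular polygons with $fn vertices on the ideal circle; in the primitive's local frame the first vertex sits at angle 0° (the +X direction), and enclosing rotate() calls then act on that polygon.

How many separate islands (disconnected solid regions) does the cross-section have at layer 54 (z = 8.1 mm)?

At z = 8.1 mm: the cylinder: section is a regular 16-gon, circumradius r=2; the 25.5×14.5 cube at (-1, -1) contributes its full rectangle; the cylinder at (-3.5, 13): section is a regular 16-gon, circumradius r=2; Combining (union): the regions partially overlap (shared area 7.84 mm²), so overlapping operands fuse into one piece — 2 connected regions. Overall, the cross-section has 2 separate islands. Island count = 2.

2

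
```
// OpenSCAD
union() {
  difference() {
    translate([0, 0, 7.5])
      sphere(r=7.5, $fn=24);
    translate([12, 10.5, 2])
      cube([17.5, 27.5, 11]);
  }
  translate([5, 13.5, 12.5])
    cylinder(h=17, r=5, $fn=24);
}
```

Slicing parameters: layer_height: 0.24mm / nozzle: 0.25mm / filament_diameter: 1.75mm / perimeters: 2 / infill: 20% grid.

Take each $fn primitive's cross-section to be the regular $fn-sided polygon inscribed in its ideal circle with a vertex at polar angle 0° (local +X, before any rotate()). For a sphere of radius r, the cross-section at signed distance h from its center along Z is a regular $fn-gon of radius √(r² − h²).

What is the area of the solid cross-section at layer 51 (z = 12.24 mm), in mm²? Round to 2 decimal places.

At z = 12.24 mm: the sphere: section is a regular 24-gon, circumradius = √(r²−h²) = √(7.5²−4.74²) = 5.812 (area = (24/2)·5.812²·sin(360°/24) = 104.92 mm²); the 17.5×27.5 cube at (12, 10.5) contributes its full rectangle (area 481.25 mm²); Taking the first minus the rest: starting from the r=7.5 sphere (104.92 mm²), the 17.5×27.5 cube at (12, 10.5) misses the remaining region (no effect) — area = 104.92 mm²; the cylinder at (5, 13.5) is absent (z outside [12.5, 29.5]); Merging all regions: only the result so far is present, so the union is just that shape — area = 104.92 mm². Overall, the cross-section is a single solid region. Net area = 104.92 mm².

104.92 mm²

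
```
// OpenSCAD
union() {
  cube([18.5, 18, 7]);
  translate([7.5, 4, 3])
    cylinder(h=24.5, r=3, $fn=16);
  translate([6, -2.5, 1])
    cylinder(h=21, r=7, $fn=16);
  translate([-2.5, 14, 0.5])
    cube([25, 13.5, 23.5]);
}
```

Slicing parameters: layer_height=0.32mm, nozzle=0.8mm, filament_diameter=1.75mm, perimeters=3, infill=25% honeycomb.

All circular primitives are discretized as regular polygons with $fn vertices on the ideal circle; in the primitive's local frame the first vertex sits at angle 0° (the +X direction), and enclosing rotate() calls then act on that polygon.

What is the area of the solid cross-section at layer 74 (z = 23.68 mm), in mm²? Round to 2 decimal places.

At z = 23.68 mm: the cube does not reach this height (z outside [0, 7]); the r=3 cylinder at (7.5, 4) gives a regular 16-gon of circumradius 3 (constant along its height) (area = (16/2)·3.000²·sin(360°/16) = 27.55 mm²); the cylinder at (6, -2.5) is absent (z outside [1, 22]); the cube at (-2.5, 14) (footprint 25×13.5) is included at this height (area 337.50 mm²); Combining (union): the 2 present regions are separate (no shared area or edge), so areas and boundary lengths simply add and each stays a separate island — area = 365.05 mm². Overall, the cross-section has 2 separate islands. Net area = 365.05 mm².

365.05 mm²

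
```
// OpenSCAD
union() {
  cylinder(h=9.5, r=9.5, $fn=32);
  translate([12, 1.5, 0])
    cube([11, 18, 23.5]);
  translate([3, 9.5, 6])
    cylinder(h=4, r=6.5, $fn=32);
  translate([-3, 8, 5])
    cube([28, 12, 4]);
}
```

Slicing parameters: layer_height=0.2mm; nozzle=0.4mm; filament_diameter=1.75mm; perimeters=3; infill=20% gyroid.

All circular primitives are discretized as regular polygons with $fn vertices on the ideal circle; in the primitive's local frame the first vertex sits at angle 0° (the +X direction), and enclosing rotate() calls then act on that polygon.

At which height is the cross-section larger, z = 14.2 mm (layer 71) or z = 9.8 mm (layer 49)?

Layer 71 (z = 14.2): the cylinder is not intersected at this z (z outside [0, 9.5]); the cube at (12, 1.5) is present — its section is the full 11×18 rectangle (area 198.00 mm²); the cylinder at (3, 9.5) is not intersected at this z (z outside [6, 10]); the cube at (-3, 8) is not intersected at this z (z outside [5, 9]); Taking the union: only the 11×18 cube at (12, 1.5) is present, so the union is just that shape — area = 198.00 mm². So its area = 198.00 mm². Layer 49 (z = 9.8): the cylinder is absent (z outside [0, 9.5]); the cube at (12, 1.5) (footprint 11×18) is included at this height (area 198.00 mm²); the r=6.5 cylinder at (3, 9.5) contributes a regular 32-gon of circumradius 6.5 (area = (32/2)·6.500²·sin(360°/32) = 131.88 mm²); the cube at (-3, 8) is not intersected at this z (z outside [5, 9]); Merging all regions: the 2 present regions are separate (no shared area or edge), so areas and boundary lengths simply add and each stays a separate island — area = 329.88 mm². So its area = 329.88 mm². Layer 49 is larger (329.88 vs 198.00 mm²).

layer 49 (z = 9.8 mm)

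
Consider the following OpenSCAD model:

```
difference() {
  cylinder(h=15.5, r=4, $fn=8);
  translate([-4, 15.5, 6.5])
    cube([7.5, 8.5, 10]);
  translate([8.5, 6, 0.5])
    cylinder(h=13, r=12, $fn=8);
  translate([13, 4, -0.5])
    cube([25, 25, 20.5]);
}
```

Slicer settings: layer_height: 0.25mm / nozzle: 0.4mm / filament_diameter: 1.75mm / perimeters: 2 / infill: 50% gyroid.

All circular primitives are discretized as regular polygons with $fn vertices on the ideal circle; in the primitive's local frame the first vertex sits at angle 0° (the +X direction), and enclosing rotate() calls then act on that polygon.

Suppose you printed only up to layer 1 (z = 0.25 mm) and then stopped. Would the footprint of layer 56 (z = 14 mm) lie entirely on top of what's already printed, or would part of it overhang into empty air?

Compare the two slices. At z = 0.25: the cylinder: section is a regular 8-gon, circumradius r=4 (area = (8/2)·4.000²·sin(360°/8) = 45.25 mm²); the cube at (-4, 15.5) does not reach this height (z outside [6.5, 16.5]); the cylinder at (8.5, 6) is absent (z outside [0.5, 13.5]); the 25×25 cube at (13, 4) contributes its full rectangle (area 625.00 mm²); Taking the first minus the rest: starting from the r=4 cylinder (45.25 mm²), the 25×25 cube at (13, 4) misses the remaining region (no effect) — area = 45.25 mm². At z = 14: the cylinder: section is a regular 8-gon, circumradius r=4 (area = (8/2)·4.000²·sin(360°/8) = 45.25 mm²); the cube at (-4, 15.5) (footprint 7.5×8.5) is included at this height (area 63.75 mm²); the cylinder at (8.5, 6) does not reach this height (z outside [0.5, 13.5]); the cube at (13, 4) (footprint 25×25) is included at this height (area 625.00 mm²); Taking the first minus the rest: starting from the r=4 cylinder (45.25 mm²), the 7.5×8.5 cube at (-4, 15.5) misses the remaining region (no effect); the 25×25 cube at (13, 4) misses the remaining region (no effect) — area = 45.25 mm². Checking containment: the cross-section at z = 14 is a subset of the cross-section at z = 0.25.

entirely on top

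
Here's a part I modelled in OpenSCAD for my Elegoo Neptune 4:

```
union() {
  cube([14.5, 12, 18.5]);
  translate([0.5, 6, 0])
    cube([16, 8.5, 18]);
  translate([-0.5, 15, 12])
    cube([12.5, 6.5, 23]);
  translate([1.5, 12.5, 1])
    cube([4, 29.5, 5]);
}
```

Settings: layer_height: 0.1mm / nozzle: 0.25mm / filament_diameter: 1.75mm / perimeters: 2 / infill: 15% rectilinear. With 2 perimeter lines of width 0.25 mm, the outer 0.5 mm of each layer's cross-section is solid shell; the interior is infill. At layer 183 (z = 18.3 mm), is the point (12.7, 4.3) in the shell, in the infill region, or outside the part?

At z = 18.3 mm: the 14.5×12 cube contributes its full rectangle; the cube at (0.5, 6) is absent (z outside [0, 18]); the 12.5×6.5 cube at (-0.5, 15) contributes its full rectangle; the cube at (1.5, 12.5) is absent (z outside [1, 6]); Merging all regions: the 2 present regions are separate (no shared area or edge), so areas and boundary lengths simply add and each stays a separate island — 2 connected regions. Overall, the cross-section has 2 separate islands. The nearest boundary edge runs (14.50, 12.00)→(14.50, 0.00); distance from the point to it = 1.80 mm. (Shell/infill is judged within the island containing the point — the largest one.) The point is inside the cross-section and 1.80 mm from the nearest boundary — more than the 0.5 mm shell width (2 × 0.25), so it's in the infill interior.

infill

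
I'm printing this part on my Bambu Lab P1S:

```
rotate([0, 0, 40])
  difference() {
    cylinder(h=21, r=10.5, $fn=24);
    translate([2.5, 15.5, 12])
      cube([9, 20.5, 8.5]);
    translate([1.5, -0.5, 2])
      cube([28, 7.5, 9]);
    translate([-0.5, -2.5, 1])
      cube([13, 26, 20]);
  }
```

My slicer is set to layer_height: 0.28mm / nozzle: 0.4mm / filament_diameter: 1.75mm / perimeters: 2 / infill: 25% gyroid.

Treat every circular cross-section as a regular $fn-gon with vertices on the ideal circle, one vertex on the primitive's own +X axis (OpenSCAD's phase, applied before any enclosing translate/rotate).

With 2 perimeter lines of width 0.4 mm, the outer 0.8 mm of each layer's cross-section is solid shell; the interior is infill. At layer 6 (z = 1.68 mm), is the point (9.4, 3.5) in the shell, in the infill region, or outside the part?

shell

At z = 1.68 mm: the cylinder: section is a regular 24-gon, circumradius r=10.5; the cube at (2.5, 15.5) does not reach this height (z outside [12, 20.5]); the cube at (1.5, -0.5) does not reach this height (z outside [2, 11]); the 13×26 cube at (-0.5, -2.5) contributes its full rectangle; Subtracting the remaining from the first: starting from the r=10.5 cylinder, the 13×26 cube at (-0.5, -2.5) partially overlaps it — only the 117.93 mm² overlap (of its 338.00 mm²) is removed, clipping the outline — 1 connected region; (rotated 40° about Z; rotation is an isometry so areas/perimeters/island counts are preserved). Overall, the cross-section is a single solid region. Undo the 40° rotation: the query point maps to (9.451, -3.361) in the un-rotated model frame. The nearest boundary edge runs (10.14, -2.72)→(9.09, -5.25); distance from the point to it = 0.39 mm. The point is inside the cross-section, 0.39 mm from the nearest boundary — within the 0.8 mm shell band (2 × 0.4).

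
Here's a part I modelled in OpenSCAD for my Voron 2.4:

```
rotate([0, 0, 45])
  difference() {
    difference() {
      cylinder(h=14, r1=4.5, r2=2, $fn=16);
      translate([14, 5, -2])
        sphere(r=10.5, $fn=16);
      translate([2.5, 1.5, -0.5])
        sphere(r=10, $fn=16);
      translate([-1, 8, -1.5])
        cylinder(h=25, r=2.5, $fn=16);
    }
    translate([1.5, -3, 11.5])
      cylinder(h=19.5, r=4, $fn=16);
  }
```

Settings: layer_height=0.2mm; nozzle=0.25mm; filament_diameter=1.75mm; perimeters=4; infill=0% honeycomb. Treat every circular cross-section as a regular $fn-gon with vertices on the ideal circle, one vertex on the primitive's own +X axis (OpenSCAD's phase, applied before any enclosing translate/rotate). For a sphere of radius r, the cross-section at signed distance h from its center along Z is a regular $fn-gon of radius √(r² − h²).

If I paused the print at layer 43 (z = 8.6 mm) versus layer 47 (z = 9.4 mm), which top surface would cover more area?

layer 47 (z = 9.4 mm)

Layer 43 (z = 8.6): the cone (r1=4.5→r2=2) has section circumradius 2.964 here — a regular 16-gon (area = (16/2)·2.964²·sin(360°/16) = 26.90 mm²); the sphere at (14, 5) does not reach this height (|z−center|=10.600 > r=10.5); the r=10 sphere at (2.5, 1.5) contributes a regular 16-gon of circumradius √(10²−9.1²) = 4.146 (area = (16/2)·4.146²·sin(360°/16) = 52.63 mm²); the r=2.5 cylinder at (-1, 8) gives a regular 16-gon of circumradius 2.5 (constant along its height) (area = (16/2)·2.500²·sin(360°/16) = 19.13 mm²); Taking the first minus the rest: starting from the cone (26.90 mm²), the r=10 sphere at (2.5, 1.5) partially overlaps it — only the 18.11 mm² overlap (of its 52.63 mm²) is removed, clipping the outline; the r=2.5 cylinder at (-1, 8) misses the remaining region (no effect) — area = 8.80 mm²; the cylinder at (1.5, -3) is absent (z outside [11.5, 31]); Taking the first minus the rest: none of the subtracted shapes is present at this height, so that combined region is unchanged — area = 8.80 mm²; (whole slice rotated 45° about Z — lengths, areas and connectivity unchanged). So its area = 8.80 mm². Layer 47 (z = 9.4): the cone: at t=0.671 of its height the radius interpolates to r₁+(r₂−r₁)t = 2.821, giving a regular 16-gon of that circumradius (area = (16/2)·2.821²·sin(360°/16) = 24.37 mm²); the sphere at (14, 5) is not intersected at this z (|z−center|=11.400 > r=10.5); the r=10 sphere at (2.5, 1.5) contributes a regular 16-gon of circumradius √(10²−9.9²) = 1.411 (area = (16/2)·1.411²·sin(360°/16) = 6.09 mm²); the r=2.5 cylinder at (-1, 8) gives a regular 16-gon of circumradius 2.5 (constant along its height) (area = (16/2)·2.500²·sin(360°/16) = 19.13 mm²); After the difference (first − rest): starting from the cone (24.37 mm²), the r=10 sphere at (2.5, 1.5) partially overlaps it — only the 2.37 mm² overlap (of its 6.09 mm²) is removed, clipping the outline; the r=2.5 cylinder at (-1, 8) misses the remaining region (no effect) — area = 22.00 mm²; the cylinder at (1.5, -3) is absent (z outside [11.5, 31]); Taking the first minus the rest: none of the subtracted shapes is present at this height, so that combined region is unchanged — area = 22.00 mm²; (whole slice rotated 45° about Z — lengths, areas and connectivity unchanged). So its area = 22.00 mm². Layer 47 is larger (22.00 vs 8.80 mm²).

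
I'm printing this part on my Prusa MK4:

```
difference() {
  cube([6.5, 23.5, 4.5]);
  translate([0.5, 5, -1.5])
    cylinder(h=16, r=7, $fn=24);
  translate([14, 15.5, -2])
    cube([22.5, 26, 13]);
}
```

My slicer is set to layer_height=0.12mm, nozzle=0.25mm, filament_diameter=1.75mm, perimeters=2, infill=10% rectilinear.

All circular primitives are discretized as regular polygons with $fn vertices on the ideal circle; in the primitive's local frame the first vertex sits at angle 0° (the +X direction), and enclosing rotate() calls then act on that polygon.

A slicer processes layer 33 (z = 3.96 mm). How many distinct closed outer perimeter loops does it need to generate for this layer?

2

At z = 3.96 mm: the cube (footprint 6.5×23.5) is included at this height; the r=7 cylinder at (0.5, 5) contributes a regular 24-gon of circumradius 7; the cube at (14, 15.5) is present — its section is the full 22.5×26 rectangle; After the difference (first − rest): starting from the 6.5×23.5 cube, the r=7 cylinder at (0.5, 5) partially overlaps it — only the 70.96 mm² overlap (of its 152.19 mm²) is removed, clipping the outline; the 22.5×26 cube at (14, 15.5) misses the remaining region (no effect) — 2 connected regions. The result has 2 disconnected regions.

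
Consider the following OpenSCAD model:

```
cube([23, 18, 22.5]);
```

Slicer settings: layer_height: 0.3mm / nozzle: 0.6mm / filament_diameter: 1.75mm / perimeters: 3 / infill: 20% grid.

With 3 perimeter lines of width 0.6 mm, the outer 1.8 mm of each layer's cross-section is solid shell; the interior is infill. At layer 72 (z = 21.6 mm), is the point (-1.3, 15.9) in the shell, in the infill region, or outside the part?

outside

At z = 21.6 mm: the cube (footprint 23×18) is included at this height. Overall, the cross-section is a single solid region. The nearest boundary edge runs (0.00, 18.00)→(0.00, 0.00); distance from the point to it = 1.30 mm. The point is not inside any of the regions above, so it lies outside the cross-section (1.30 mm from the nearest boundary).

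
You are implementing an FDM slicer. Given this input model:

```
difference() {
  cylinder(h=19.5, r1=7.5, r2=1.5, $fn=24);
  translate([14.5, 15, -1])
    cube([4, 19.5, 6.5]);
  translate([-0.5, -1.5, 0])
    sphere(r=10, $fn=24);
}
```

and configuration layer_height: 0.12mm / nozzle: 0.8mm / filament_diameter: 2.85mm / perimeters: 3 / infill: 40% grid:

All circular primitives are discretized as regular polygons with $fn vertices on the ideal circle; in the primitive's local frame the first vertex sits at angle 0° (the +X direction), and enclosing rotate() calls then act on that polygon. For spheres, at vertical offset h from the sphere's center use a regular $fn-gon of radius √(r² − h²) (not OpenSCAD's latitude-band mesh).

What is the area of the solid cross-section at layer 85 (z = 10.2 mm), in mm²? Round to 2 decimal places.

59.08 mm²

At z = 10.2 mm: the cone: at t=0.523 of its height the radius interpolates to r₁+(r₂−r₁)t = 4.362, giving a regular 24-gon of that circumradius (area = (24/2)·4.362²·sin(360°/24) = 59.08 mm²); the cube at (14.5, 15) does not reach this height (z outside [-1, 5.5]); the sphere at (-0.5, -1.5) is absent (|z−center|=10.200 > r=10); After the difference (first − rest): none of the subtracted shapes is present at this height, so the cone is unchanged — area = 59.08 mm². Overall, the cross-section is a single solid region. Net area = 59.08 mm².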